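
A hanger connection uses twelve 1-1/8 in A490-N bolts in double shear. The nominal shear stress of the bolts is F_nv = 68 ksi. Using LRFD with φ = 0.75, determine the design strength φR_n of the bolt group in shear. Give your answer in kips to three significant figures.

1220 kips

A_b = π × 1.125² / 4 = 0.994 in².
R_n = F_nv · A_b · n · n_s = 68 × 0.994 × 12 × 2 = 1622 kips.
Design strength φR_n = 0.75 × 1622 = 1220 kips.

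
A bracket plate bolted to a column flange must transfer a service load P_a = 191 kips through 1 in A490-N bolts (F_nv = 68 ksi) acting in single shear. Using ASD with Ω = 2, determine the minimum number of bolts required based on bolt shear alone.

A_b = π·1²/4 = 0.7854 in².
Per-bolt allowable strength R_n/Ω = 68 × 0.7854 × 1 / 2 = 26.7 kips.
n ≥ 191 / 26.7 = 7.153 → use 8 bolts.

8 bolts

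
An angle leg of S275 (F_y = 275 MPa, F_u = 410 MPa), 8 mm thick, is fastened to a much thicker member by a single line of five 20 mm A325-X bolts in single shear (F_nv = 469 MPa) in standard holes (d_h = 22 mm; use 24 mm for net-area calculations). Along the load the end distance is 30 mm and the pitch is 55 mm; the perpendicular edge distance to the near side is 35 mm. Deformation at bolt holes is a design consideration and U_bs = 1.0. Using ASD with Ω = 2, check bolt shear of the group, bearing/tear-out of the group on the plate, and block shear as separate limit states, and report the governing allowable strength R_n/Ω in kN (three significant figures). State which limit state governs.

177 kN (block shear governs)

Bolt shear: A_b = π·20²/4 = 314.2 mm²; R_n = 469 × 314.2 × 5 × 1 / 1000 = 736.7 kN → 736.7 / 2 = 368 kN.
Bearing: edge l_c = 19, r_n = 74.78 kN; interior l_c = 33, r_n = 129.9 kN; R_n = 74.78 + 4·129.9 = 594.3 kN → 297 kN.
Block shear: A_gv = 2000, A_nv = 1136, A_nt = 184 mm²; R_n = min(0.6F_uA_nv, 0.6F_yA_gv) + U_bs·F_u·A_nt = 354.9 kN → 177 kN.
Block shear governs: 177 kN.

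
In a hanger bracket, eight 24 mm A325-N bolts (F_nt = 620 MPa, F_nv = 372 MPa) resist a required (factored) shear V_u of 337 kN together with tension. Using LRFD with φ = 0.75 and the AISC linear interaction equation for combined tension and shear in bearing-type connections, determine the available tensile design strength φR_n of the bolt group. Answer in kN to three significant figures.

A_b = π·24²/4 = 452.4 mm²; f_rv = 337 × 1000 / (8 × 452.4) = 93.12 MPa.
F'_nt = 1.3 F_nt − (F_nt / φF_nv) f_rv = 1.3·620 − (620/(0.75·372))·93.12 = 599.1 MPa, capped at F_nt → F'_nt = 599.1 MPa.
R_n = F'_nt · A_b · n = 599.1 × 452.4 × 8 / 1000 = 2168 kN.
Design strength φR_n = 0.75 × 2168 = 1630 kN.

1630 kN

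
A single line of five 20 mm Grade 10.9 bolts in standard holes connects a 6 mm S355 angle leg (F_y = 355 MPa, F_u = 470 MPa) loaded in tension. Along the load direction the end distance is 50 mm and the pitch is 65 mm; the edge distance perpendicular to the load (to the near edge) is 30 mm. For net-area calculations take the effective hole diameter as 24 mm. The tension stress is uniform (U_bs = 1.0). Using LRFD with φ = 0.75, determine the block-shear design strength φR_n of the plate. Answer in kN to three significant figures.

Shear plane L_v = 50 + 4·65 = 310 mm; A_gv = 310 × 6 = 1860 mm².
A_nv = (310 − 4.5·24) × 6 = 1212 mm².
A_nt = (30 − 0.5·24) × 6 = 108 mm².
0.6 F_u A_nv = 341.8 kN; 0.6 F_y A_gv = 396.2 kN → shear rupture governs the shear term.
R_n = 341.8 + 1.0 × 470 × 108 / 1000 = 392.5 kN.
Design strength φR_n = 0.75 × 392.5 = 294 kN.

294 kN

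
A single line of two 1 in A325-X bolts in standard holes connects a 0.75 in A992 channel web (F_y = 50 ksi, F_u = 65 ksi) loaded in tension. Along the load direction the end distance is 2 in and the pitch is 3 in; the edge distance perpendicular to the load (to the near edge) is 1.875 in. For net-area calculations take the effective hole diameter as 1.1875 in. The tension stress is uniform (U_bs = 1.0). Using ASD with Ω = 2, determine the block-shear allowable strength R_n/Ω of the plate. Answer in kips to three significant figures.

Shear plane L_v = 2 + 1·3 = 5 in; A_gv = 5 × 0.75 = 3.75 in².
A_nv = (5 − 1.5·1.1875) × 0.75 = 2.414 in².
A_nt = (1.875 − 0.5·1.1875) × 0.75 = 0.9609 in².
0.6 F_u A_nv = 94.15 kips; 0.6 F_y A_gv = 112.5 kips → shear rupture governs the shear term.
R_n = 94.15 + 1.0 × 65 × 0.9609 = 156.6 kips.
Allowable strength R_n/Ω = 156.6 / 2 = 78.3 kips.

78.3 kips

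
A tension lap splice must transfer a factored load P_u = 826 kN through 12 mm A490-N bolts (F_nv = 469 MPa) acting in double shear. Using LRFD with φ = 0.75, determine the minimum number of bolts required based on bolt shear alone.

11 bolts

A_b = π·12²/4 = 113.1 mm².
Per-bolt design strength φR_n = 0.75 × 469 × 113.1 × 2 / 1000 = 79.56 kN.
n ≥ 826 / 79.56 = 10.38 → use 11 bolts.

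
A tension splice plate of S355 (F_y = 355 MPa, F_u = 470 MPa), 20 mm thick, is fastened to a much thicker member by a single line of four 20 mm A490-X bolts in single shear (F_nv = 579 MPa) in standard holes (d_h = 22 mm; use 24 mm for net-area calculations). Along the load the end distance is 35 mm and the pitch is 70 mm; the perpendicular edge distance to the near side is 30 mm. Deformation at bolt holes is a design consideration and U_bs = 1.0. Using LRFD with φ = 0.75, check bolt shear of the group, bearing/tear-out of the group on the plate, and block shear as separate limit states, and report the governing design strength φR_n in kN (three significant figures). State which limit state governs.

546 kN (bolt shear governs)

Bolt shear: A_b = π·20²/4 = 314.2 mm²; R_n = 579 × 314.2 × 4 × 1 / 1000 = 727.6 kN → 0.75 × 727.6 = 546 kN.
Bearing: edge l_c = 24, r_n = 270.7 kN; interior l_c = 48, r_n = 451.2 kN; R_n = 270.7 + 3·451.2 = 1624 kN → 1220 kN.
Block shear: A_gv = 4900, A_nv = 3220, A_nt = 360 mm²; R_n = min(0.6F_uA_nv, 0.6F_yA_gv) + U_bs·F_u·A_nt = 1077 kN → 808 kN.
Bolt shear governs: 546 kN.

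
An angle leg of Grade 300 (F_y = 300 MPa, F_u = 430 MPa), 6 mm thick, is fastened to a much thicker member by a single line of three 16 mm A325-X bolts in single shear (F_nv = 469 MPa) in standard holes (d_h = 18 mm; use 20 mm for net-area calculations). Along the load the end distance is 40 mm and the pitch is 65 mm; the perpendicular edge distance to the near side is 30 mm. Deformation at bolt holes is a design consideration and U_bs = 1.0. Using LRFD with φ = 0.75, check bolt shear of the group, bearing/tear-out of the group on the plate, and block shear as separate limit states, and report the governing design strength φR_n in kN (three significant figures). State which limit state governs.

176 kN (block shear governs)

Bolt shear: A_b = π·16²/4 = 201.1 mm²; R_n = 469 × 201.1 × 3 × 1 / 1000 = 282.9 kN → 0.75 × 282.9 = 212 kN.
Bearing: edge l_c = 31, r_n = 95.98 kN; interior l_c = 47, r_n = 99.07 kN; R_n = 95.98 + 2·99.07 = 294.1 kN → 221 kN.
Block shear: A_gv = 1020, A_nv = 720, A_nt = 120 mm²; R_n = min(0.6F_uA_nv, 0.6F_yA_gv) + U_bs·F_u·A_nt = 235.2 kN → 176 kN.
Block shear governs: 176 kN.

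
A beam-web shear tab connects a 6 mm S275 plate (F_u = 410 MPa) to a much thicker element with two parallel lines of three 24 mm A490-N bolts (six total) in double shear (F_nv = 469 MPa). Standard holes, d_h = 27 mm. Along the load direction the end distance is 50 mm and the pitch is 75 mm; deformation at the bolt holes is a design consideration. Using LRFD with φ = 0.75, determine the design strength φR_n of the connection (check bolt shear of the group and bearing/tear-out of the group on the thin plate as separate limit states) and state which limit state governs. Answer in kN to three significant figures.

Bolt shear: A_b = π·24²/4 = 452.4 mm²; R_n = 469 × 452.4 × 6 × 2 / 1000 = 2546 kN → 0.75 × 2546 = 1910 kN.
Bearing (1.2 l_c t F_u ≤ 2.4 d t F_u): upper limit = 2.4·24·6·410 / 1000 = 141.7 kN.
  Edge l_c = 50 − 27/2 = 36.5 → r_n = 107.7 kN; interior l_c = 75 − 27 = 48 → r_n = 141.7 kN.
  R_n,bearing = 2·107.7 + 4·141.7 = 782.3 kN → 0.75 × 782.3 = 587 kN.
Bearing governs: 587 kN.

587 kN (bearing governs)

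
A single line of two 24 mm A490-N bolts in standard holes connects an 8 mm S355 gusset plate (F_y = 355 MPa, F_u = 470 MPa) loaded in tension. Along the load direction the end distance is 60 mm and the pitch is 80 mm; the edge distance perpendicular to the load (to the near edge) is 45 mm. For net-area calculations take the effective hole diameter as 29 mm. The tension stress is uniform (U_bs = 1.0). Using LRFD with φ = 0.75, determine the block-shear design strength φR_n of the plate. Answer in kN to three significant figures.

Shear plane L_v = 60 + 1·80 = 140 mm; A_gv = 140 × 8 = 1120 mm².
A_nv = (140 − 1.5·29) × 8 = 772 mm².
A_nt = (45 − 0.5·29) × 8 = 244 mm².
0.6 F_u A_nv = 217.7 kN; 0.6 F_y A_gv = 238.6 kN → shear rupture governs the shear term.
R_n = 217.7 + 1.0 × 470 × 244 / 1000 = 332.4 kN.
Design strength φR_n = 0.75 × 332.4 = 249 kN.

249 kN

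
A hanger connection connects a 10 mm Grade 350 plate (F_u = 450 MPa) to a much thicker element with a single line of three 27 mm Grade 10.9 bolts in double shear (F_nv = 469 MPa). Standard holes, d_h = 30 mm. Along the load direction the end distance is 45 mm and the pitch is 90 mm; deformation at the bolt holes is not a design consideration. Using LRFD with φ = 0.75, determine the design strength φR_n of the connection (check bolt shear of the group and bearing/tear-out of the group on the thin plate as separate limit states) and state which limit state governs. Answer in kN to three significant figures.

699 kN (bearing governs)

Bolt shear: A_b = π·27²/4 = 572.6 mm²; R_n = 469 × 572.6 × 3 × 2 / 1000 = 1611 kN → 0.75 × 1611 = 1210 kN.
Bearing (1.5 l_c t F_u ≤ 3.0 d t F_u): upper limit = 3.0·27·10·450 / 1000 = 364.5 kN.
  Edge l_c = 45 − 30/2 = 30 → r_n = 202.5 kN; interior l_c = 90 − 30 = 60 → r_n = 364.5 kN.
  R_n,bearing = 1·202.5 + 2·364.5 = 931.5 kN → 0.75 × 931.5 = 699 kN.
Bearing governs: 699 kN.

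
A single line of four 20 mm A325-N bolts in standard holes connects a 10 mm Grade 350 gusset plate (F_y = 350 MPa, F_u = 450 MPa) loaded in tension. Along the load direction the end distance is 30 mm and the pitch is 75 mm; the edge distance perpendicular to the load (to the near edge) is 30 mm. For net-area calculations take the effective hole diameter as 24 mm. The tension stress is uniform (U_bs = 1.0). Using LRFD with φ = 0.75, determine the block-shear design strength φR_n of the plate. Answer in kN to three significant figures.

Shear plane L_v = 30 + 3·75 = 255 mm; A_gv = 255 × 10 = 2550 mm².
A_nv = (255 − 3.5·24) × 10 = 1710 mm².
A_nt = (30 − 0.5·24) × 10 = 180 mm².
0.6 F_u A_nv = 461.7 kN; 0.6 F_y A_gv = 535.5 kN → shear rupture governs the shear term.
R_n = 461.7 + 1.0 × 450 × 180 / 1000 = 542.7 kN.
Design strength φR_n = 0.75 × 542.7 = 407 kN.

407 kN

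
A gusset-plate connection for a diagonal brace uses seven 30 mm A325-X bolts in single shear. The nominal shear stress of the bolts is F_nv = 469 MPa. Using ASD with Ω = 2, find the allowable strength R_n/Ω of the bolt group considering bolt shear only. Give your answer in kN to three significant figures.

A_b = π × 30² / 4 = 706.9 mm².
R_n = F_nv · A_b · n · n_s = 469 × 706.9 × 7 × 1 / 1000 = 2321 kN.
Allowable strength R_n/Ω = 2321 / 2 = 1160 kN.

1160 kN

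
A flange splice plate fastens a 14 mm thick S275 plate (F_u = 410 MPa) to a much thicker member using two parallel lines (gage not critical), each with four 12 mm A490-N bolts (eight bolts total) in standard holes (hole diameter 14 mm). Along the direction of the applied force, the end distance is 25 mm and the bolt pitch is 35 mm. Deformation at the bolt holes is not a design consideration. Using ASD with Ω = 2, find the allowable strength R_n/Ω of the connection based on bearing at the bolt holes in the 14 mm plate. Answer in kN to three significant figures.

Per bolt r_n = 1.5 l_c t F_u ≤ 3.0 d t F_u; upper limit = 3.0 × 12 × 14 × 410 / 1000 = 206.6 kN.
Edge bolt: l_c = 25 − 14/2 = 18 mm → 1.5 × 18 × 14 × 410 / 1000 = 155 → r_n = 155 kN.
Interior bolts: l_c = 35 − 14 = 21 mm → 1.5 × 21 × 14 × 410 / 1000 = 180.8 → r_n = 180.8 kN.
R_n = 2 × 155 + 6 × 180.8 = 1395 kN.
Allowable strength R_n/Ω = 1395 / 2 = 697 kN.

697 kN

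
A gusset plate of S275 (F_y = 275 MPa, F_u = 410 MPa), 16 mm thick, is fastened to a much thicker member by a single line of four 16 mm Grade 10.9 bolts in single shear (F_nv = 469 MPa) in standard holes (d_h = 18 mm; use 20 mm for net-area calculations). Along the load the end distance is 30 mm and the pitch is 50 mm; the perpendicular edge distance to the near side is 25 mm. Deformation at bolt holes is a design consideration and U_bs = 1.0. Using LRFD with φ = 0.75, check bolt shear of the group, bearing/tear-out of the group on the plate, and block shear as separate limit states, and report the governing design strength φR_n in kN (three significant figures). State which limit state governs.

Bolt shear: A_b = π·16²/4 = 201.1 mm²; R_n = 469 × 201.1 × 4 × 1 / 1000 = 377.2 kN → 0.75 × 377.2 = 283 kN.
Bearing: edge l_c = 21, r_n = 165.3 kN; interior l_c = 32, r_n = 251.9 kN; R_n = 165.3 + 3·251.9 = 921 kN → 691 kN.
Block shear: A_gv = 2880, A_nv = 1760, A_nt = 240 mm²; R_n = min(0.6F_uA_nv, 0.6F_yA_gv) + U_bs·F_u·A_nt = 531.4 kN → 399 kN.
Bolt shear governs: 283 kN.

283 kN (bolt shear governs)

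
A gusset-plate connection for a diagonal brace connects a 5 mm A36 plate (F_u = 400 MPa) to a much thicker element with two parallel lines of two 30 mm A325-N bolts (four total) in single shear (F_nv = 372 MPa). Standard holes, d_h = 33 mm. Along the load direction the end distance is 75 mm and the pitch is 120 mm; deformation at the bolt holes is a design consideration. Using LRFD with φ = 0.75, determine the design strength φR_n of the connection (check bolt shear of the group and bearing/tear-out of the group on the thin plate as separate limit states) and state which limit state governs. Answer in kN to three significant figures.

427 kN (bearing governs)

Bolt shear: A_b = π·30²/4 = 706.9 mm²; R_n = 372 × 706.9 × 4 × 1 / 1000 = 1052 kN → 0.75 × 1052 = 789 kN.
Bearing (1.2 l_c t F_u ≤ 2.4 d t F_u): upper limit = 2.4·30·5·400 / 1000 = 144 kN.
  Edge l_c = 75 − 33/2 = 58.5 → r_n = 140.4 kN; interior l_c = 120 − 33 = 87 → r_n = 144 kN.
  R_n,bearing = 2·140.4 + 2·144 = 568.8 kN → 0.75 × 568.8 = 427 kN.
Bearing governs: 427 kN.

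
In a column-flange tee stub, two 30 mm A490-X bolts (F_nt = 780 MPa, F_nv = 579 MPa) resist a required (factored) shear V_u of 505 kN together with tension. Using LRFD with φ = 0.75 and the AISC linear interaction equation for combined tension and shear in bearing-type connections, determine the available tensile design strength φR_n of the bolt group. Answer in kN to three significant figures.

A_b = π·30²/4 = 706.9 mm²; f_rv = 505 × 1000 / (2 × 706.9) = 357.2 MPa.
F'_nt = 1.3 F_nt − (F_nt / φF_nv) f_rv = 1.3·780 − (780/(0.75·579))·357.2 = 372.4 MPa, capped at F_nt → F'_nt = 372.4 MPa.
R_n = F'_nt · A_b · n = 372.4 × 706.9 × 2 / 1000 = 526.4 kN.
Design strength φR_n = 0.75 × 526.4 = 395 kN.

395 kN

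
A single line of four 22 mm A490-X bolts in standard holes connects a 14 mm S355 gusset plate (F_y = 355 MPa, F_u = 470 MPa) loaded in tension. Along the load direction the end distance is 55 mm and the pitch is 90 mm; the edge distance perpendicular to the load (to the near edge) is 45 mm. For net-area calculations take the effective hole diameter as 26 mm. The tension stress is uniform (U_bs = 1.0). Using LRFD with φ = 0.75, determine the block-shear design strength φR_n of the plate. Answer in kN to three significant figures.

Shear plane L_v = 55 + 3·90 = 325 mm; A_gv = 325 × 14 = 4550 mm².
A_nv = (325 − 3.5·26) × 14 = 3276 mm².
A_nt = (45 − 0.5·26) × 14 = 448 mm².
0.6 F_u A_nv = 923.8 kN; 0.6 F_y A_gv = 969.1 kN → shear rupture governs the shear term.
R_n = 923.8 + 1.0 × 470 × 448 / 1000 = 1134 kN.
Design strength φR_n = 0.75 × 1134 = 851 kN.

851 kN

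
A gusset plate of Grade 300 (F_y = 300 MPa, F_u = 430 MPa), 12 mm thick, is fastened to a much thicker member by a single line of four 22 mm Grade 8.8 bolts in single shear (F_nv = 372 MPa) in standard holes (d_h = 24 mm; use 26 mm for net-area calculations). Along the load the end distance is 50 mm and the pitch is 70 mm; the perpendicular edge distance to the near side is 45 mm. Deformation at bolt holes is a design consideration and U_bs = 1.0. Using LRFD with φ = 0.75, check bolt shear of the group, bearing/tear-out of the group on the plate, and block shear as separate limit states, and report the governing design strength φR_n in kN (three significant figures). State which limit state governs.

424 kN (bolt shear governs)

Bolt shear: A_b = π·22²/4 = 380.1 mm²; R_n = 372 × 380.1 × 4 × 1 / 1000 = 565.6 kN → 0.75 × 565.6 = 424 kN.
Bearing: edge l_c = 38, r_n = 235.3 kN; interior l_c = 46, r_n = 272.4 kN; R_n = 235.3 + 3·272.4 = 1053 kN → 789 kN.
Block shear: A_gv = 3120, A_nv = 2028, A_nt = 384 mm²; R_n = min(0.6F_uA_nv, 0.6F_yA_gv) + U_bs·F_u·A_nt = 688.3 kN → 516 kN.
Bolt shear governs: 424 kN.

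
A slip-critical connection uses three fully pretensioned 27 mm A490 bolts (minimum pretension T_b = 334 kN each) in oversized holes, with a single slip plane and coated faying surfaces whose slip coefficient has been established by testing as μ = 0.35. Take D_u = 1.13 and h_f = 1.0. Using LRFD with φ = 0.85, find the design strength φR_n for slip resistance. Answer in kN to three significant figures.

337 kN

R_n = μ · D_u · h_f · T_b · n_s · n_b = 0.35 × 1.13 × 1.0 × 334 × 1 × 3 = 396.3 kN.
Design strength φR_n = 0.85 × 396.3 = 337 kN.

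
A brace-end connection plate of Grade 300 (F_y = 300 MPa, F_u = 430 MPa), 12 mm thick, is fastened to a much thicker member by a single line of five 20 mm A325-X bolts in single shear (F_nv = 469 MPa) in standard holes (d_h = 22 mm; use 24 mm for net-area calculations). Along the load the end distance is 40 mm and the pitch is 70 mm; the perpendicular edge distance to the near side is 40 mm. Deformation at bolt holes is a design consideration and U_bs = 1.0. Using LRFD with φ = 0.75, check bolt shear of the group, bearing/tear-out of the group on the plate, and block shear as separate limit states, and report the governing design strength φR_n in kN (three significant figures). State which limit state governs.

553 kN (bolt shear governs)

Bolt shear: A_b = π·20²/4 = 314.2 mm²; R_n = 469 × 314.2 × 5 × 1 / 1000 = 736.7 kN → 0.75 × 736.7 = 553 kN.
Bearing: edge l_c = 29, r_n = 179.6 kN; interior l_c = 48, r_n = 247.7 kN; R_n = 179.6 + 4·247.7 = 1170 kN → 878 kN.
Block shear: A_gv = 3840, A_nv = 2544, A_nt = 336 mm²; R_n = min(0.6F_uA_nv, 0.6F_yA_gv) + U_bs·F_u·A_nt = 800.8 kN → 601 kN.
Bolt shear governs: 553 kN.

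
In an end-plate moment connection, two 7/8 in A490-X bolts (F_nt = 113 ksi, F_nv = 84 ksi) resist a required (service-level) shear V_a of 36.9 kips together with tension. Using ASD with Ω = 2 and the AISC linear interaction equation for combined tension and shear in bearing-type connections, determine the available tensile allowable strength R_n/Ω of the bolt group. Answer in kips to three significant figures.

38.7 kips

A_b = π·0.875²/4 = 0.6013 in²; f_rv = 36.9 / (2 × 0.6013) = 30.68 ksi.
F'_nt = 1.3 F_nt − (Ω F_nt / F_nv) f_rv = 1.3·113 − (2·113/84)·30.68 = 64.35 ksi, capped at F_nt → F'_nt = 64.35 ksi.
R_n = F'_nt · A_b · n = 64.35 × 0.6013 × 2 = 77.39 kips.
Allowable strength R_n/Ω = 77.39 / 2 = 38.7 kips.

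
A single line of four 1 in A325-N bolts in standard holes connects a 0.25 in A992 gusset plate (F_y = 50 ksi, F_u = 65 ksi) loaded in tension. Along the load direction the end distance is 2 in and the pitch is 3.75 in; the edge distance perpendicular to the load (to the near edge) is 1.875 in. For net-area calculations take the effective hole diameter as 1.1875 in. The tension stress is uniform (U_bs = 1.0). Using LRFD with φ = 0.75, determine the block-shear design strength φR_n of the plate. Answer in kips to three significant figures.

Shear plane L_v = 2 + 3·3.75 = 13.25 in; A_gv = 13.25 × 0.25 = 3.312 in².
A_nv = (13.25 − 3.5·1.1875) × 0.25 = 2.273 in².
A_nt = (1.875 − 0.5·1.1875) × 0.25 = 0.3203 in².
0.6 F_u A_nv = 88.66 kips; 0.6 F_y A_gv = 99.38 kips → shear rupture governs the shear term.
R_n = 88.66 + 1.0 × 65 × 0.3203 = 109.5 kips.
Design strength φR_n = 0.75 × 109.5 = 82.1 kips.

82.1 kips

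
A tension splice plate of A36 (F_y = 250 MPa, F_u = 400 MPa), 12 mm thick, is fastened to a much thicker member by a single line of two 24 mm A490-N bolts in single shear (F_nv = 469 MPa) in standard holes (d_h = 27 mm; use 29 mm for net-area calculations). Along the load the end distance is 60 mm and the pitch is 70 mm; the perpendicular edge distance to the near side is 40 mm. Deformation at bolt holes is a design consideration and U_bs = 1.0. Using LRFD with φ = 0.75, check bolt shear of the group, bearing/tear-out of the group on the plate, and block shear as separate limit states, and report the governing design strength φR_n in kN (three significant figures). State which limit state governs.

Bolt shear: A_b = π·24²/4 = 452.4 mm²; R_n = 469 × 452.4 × 2 × 1 / 1000 = 424.3 kN → 0.75 × 424.3 = 318 kN.
Bearing: edge l_c = 46.5, r_n = 267.8 kN; interior l_c = 43, r_n = 247.7 kN; R_n = 267.8 + 1·247.7 = 515.5 kN → 387 kN.
Block shear: A_gv = 1560, A_nv = 1038, A_nt = 306 mm²; R_n = min(0.6F_uA_nv, 0.6F_yA_gv) + U_bs·F_u·A_nt = 356.4 kN → 267 kN.
Block shear governs: 267 kN.

267 kN (block shear governs)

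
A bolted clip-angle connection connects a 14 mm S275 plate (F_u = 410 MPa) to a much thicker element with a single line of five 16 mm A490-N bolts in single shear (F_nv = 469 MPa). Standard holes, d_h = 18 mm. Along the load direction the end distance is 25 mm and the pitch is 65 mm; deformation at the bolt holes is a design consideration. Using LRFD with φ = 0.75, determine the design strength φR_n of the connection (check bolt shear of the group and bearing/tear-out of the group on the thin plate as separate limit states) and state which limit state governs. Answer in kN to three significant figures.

354 kN (bolt shear governs)

Bolt shear: A_b = π·16²/4 = 201.1 mm²; R_n = 469 × 201.1 × 5 × 1 / 1000 = 471.5 kN → 0.75 × 471.5 = 354 kN.
Bearing (1.2 l_c t F_u ≤ 2.4 d t F_u): upper limit = 2.4·16·14·410 / 1000 = 220.4 kN.
  Edge l_c = 25 − 18/2 = 16 → r_n = 110.2 kN; interior l_c = 65 − 18 = 47 → r_n = 220.4 kN.
  R_n,bearing = 1·110.2 + 4·220.4 = 991.9 kN → 0.75 × 991.9 = 744 kN.
Bolt shear governs: 354 kN.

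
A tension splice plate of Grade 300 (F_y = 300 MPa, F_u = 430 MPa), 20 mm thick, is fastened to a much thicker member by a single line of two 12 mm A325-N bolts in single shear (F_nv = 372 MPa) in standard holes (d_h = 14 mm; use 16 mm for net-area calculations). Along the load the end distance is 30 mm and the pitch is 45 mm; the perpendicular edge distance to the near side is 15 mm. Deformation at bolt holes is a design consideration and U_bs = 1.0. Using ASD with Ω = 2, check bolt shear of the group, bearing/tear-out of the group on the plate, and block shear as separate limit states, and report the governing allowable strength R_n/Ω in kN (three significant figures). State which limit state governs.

42.1 kN (bolt shear governs)

Bolt shear: A_b = π·12²/4 = 113.1 mm²; R_n = 372 × 113.1 × 2 × 1 / 1000 = 84.14 kN → 84.14 / 2 = 42.1 kN.
Bearing: edge l_c = 23, r_n = 237.4 kN; interior l_c = 31, r_n = 247.7 kN; R_n = 237.4 + 1·247.7 = 485 kN → 243 kN.
Block shear: A_gv = 1500, A_nv = 1020, A_nt = 140 mm²; R_n = min(0.6F_uA_nv, 0.6F_yA_gv) + U_bs·F_u·A_nt = 323.4 kN → 162 kN.
Bolt shear governs: 42.1 kN.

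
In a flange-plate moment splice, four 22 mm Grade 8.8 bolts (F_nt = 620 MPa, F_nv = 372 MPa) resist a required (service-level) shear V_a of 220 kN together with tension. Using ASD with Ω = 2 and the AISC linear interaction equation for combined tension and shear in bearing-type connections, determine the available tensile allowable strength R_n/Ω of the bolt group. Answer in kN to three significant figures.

A_b = π·22²/4 = 380.1 mm²; f_rv = 220 × 1000 / (4 × 380.1) = 144.7 MPa.
F'_nt = 1.3 F_nt − (Ω F_nt / F_nv) f_rv = 1.3·620 − (2·620/372)·144.7 = 323.7 MPa, capped at F_nt → F'_nt = 323.7 MPa.
R_n = F'_nt · A_b · n = 323.7 × 380.1 × 4 / 1000 = 492.2 kN.
Allowable strength R_n/Ω = 492.2 / 2 = 246 kN.

246 kN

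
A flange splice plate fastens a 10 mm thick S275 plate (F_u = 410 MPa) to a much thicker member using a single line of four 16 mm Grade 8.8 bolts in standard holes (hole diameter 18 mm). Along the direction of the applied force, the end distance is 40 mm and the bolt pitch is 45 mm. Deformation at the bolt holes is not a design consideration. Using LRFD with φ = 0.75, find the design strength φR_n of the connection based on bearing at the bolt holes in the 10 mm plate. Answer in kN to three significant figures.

517 kN

Per bolt r_n = 1.5 l_c t F_u ≤ 3.0 d t F_u; upper limit = 3.0 × 16 × 10 × 410 / 1000 = 196.8 kN.
Edge bolt: l_c = 40 − 18/2 = 31 mm → 1.5 × 31 × 10 × 410 / 1000 = 190.7 → r_n = 190.7 kN.
Interior bolts: l_c = 45 − 18 = 27 mm → 1.5 × 27 × 10 × 410 / 1000 = 166.1 → r_n = 166.1 kN.
R_n = 1 × 190.7 + 3 × 166.1 = 688.8 kN.
Design strength φR_n = 0.75 × 688.8 = 517 kN.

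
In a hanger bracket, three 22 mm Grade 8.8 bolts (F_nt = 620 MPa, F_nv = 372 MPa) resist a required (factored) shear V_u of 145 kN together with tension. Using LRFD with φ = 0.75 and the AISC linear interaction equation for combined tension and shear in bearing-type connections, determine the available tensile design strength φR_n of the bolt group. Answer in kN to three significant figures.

A_b = π·22²/4 = 380.1 mm²; f_rv = 145 × 1000 / (3 × 380.1) = 127.1 MPa.
F'_nt = 1.3 F_nt − (F_nt / φF_nv) f_rv = 1.3·620 − (620/(0.75·372))·127.1 = 523.4 MPa, capped at F_nt → F'_nt = 523.4 MPa.
R_n = F'_nt · A_b · n = 523.4 × 380.1 × 3 / 1000 = 596.9 kN.
Design strength φR_n = 0.75 × 596.9 = 448 kN.

448 kN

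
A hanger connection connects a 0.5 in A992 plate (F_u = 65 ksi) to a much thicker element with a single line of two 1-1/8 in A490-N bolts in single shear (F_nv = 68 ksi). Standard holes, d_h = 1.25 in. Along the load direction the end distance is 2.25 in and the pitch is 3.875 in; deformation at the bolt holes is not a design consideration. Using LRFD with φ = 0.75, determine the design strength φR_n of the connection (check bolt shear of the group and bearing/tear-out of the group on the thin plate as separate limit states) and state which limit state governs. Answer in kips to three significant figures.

101 kips (bolt shear governs)

Bolt shear: A_b = π·1.125²/4 = 0.994 in²; R_n = 68 × 0.994 × 2 × 1 = 135.2 kips → 0.75 × 135.2 = 101 kips.
Bearing (1.5 l_c t F_u ≤ 3.0 d t F_u): upper limit = 3.0·1.125·0.5·65 = 109.7 kips.
  Edge l_c = 2.25 − 1.25/2 = 1.625 → r_n = 79.22 kips; interior l_c = 3.875 − 1.25 = 2.625 → r_n = 109.7 kips.
  R_n,bearing = 1·79.22 + 1·109.7 = 188.9 kips → 0.75 × 188.9 = 142 kips.
Bolt shear governs: 101 kips.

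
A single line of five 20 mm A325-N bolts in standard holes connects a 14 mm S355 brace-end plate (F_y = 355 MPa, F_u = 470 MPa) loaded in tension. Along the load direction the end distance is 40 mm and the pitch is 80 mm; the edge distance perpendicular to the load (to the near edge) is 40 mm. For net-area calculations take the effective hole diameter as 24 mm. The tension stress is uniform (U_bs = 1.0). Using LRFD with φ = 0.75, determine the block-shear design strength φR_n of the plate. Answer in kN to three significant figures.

884 kN

Shear plane L_v = 40 + 4·80 = 360 mm; A_gv = 360 × 14 = 5040 mm².
A_nv = (360 − 4.5·24) × 14 = 3528 mm².
A_nt = (40 − 0.5·24) × 14 = 392 mm².
0.6 F_u A_nv = 994.9 kN; 0.6 F_y A_gv = 1074 kN → shear rupture governs the shear term.
R_n = 994.9 + 1.0 × 470 × 392 / 1000 = 1179 kN.
Design strength φR_n = 0.75 × 1179 = 884 kN.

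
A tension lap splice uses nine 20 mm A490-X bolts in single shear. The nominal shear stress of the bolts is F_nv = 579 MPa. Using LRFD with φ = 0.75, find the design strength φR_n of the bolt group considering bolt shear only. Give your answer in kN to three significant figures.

1230 kN

A_b = π × 20² / 4 = 314.2 mm².
R_n = F_nv · A_b · n · n_s = 579 × 314.2 × 9 × 1 / 1000 = 1637 kN.
Design strength φR_n = 0.75 × 1637 = 1230 kN.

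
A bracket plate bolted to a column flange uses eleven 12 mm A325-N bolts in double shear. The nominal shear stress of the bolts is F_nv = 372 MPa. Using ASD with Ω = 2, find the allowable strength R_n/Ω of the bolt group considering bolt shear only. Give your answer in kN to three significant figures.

463 kN

A_b = π × 12² / 4 = 113.1 mm².
R_n = F_nv · A_b · n · n_s = 372 × 113.1 × 11 × 2 / 1000 = 925.6 kN.
Allowable strength R_n/Ω = 925.6 / 2 = 463 kN.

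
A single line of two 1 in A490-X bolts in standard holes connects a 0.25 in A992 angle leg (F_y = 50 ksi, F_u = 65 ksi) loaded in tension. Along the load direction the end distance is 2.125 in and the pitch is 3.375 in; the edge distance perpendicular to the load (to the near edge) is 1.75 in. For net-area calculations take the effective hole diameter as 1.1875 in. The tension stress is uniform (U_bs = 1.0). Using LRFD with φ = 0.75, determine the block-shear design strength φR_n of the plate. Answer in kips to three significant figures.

Shear plane L_v = 2.125 + 1·3.375 = 5.5 in; A_gv = 5.5 × 0.25 = 1.375 in².
A_nv = (5.5 − 1.5·1.1875) × 0.25 = 0.9297 in².
A_nt = (1.75 − 0.5·1.1875) × 0.25 = 0.2891 in².
0.6 F_u A_nv = 36.26 kips; 0.6 F_y A_gv = 41.25 kips → shear rupture governs the shear term.
R_n = 36.26 + 1.0 × 65 × 0.2891 = 55.05 kips.
Design strength φR_n = 0.75 × 55.05 = 41.3 kips.

41.3 kips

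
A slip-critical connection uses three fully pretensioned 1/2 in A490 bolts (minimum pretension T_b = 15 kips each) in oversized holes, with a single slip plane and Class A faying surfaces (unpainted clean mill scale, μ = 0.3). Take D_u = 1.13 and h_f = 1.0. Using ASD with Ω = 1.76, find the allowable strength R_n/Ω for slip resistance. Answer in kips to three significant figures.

8.67 kips

R_n = μ · D_u · h_f · T_b · n_s · n_b = 0.3 × 1.13 × 1.0 × 15 × 1 × 3 = 15.25 kips.
Allowable strength R_n/Ω = 15.25 / 1.76 = 8.67 kips.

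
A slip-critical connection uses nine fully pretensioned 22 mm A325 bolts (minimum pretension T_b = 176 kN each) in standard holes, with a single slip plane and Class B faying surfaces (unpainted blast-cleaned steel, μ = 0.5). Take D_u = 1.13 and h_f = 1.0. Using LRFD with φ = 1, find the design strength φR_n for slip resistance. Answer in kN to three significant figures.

R_n = μ · D_u · h_f · T_b · n_s · n_b = 0.5 × 1.13 × 1.0 × 176 × 1 × 9 = 895 kN.
Design strength φR_n = 1 × 895 = 895 kN.

895 kN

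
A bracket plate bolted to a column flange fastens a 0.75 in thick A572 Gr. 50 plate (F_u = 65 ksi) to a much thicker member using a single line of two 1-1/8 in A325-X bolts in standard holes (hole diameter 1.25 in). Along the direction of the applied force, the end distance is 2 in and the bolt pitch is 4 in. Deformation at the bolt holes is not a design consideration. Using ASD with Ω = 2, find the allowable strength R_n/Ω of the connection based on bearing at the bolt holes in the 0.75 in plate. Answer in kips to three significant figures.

133 kips

Per bolt r_n = 1.5 l_c t F_u ≤ 3.0 d t F_u; upper limit = 3.0 × 1.125 × 0.75 × 65 = 164.5 kips.
Edge bolt: l_c = 2 − 1.25/2 = 1.375 in → 1.5 × 1.375 × 0.75 × 65 = 100.5 → r_n = 100.5 kips.
Interior bolts: l_c = 4 − 1.25 = 2.75 in → 1.5 × 2.75 × 0.75 × 65 = 201.1 → r_n = 164.5 kips.
R_n = 1 × 100.5 + 1 × 164.5 = 265.1 kips.
Allowable strength R_n/Ω = 265.1 / 2 = 133 kips.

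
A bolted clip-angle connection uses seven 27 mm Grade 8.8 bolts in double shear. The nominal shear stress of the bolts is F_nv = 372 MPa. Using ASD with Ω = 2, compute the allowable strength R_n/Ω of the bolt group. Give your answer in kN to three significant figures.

A_b = π × 27² / 4 = 572.6 mm².
R_n = F_nv · A_b · n · n_s = 372 × 572.6 × 7 × 2 / 1000 = 2982 kN.
Allowable strength R_n/Ω = 2982 / 2 = 1490 kN.

1490 kN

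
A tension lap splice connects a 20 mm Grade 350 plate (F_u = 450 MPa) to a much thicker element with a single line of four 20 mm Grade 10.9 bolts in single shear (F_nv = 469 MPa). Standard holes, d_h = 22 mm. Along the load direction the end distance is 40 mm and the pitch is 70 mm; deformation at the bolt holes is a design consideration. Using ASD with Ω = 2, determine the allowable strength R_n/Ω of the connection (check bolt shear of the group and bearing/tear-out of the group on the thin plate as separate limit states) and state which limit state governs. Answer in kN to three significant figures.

Bolt shear: A_b = π·20²/4 = 314.2 mm²; R_n = 469 × 314.2 × 4 × 1 / 1000 = 589.4 kN → 589.4 / 2 = 295 kN.
Bearing (1.2 l_c t F_u ≤ 2.4 d t F_u): upper limit = 2.4·20·20·450 / 1000 = 432 kN.
  Edge l_c = 40 − 22/2 = 29 → r_n = 313.2 kN; interior l_c = 70 − 22 = 48 → r_n = 432 kN.
  R_n,bearing = 1·313.2 + 3·432 = 1609 kN → 1609 / 2 = 805 kN.
Bolt shear governs: 295 kN.

295 kN (bolt shear governs)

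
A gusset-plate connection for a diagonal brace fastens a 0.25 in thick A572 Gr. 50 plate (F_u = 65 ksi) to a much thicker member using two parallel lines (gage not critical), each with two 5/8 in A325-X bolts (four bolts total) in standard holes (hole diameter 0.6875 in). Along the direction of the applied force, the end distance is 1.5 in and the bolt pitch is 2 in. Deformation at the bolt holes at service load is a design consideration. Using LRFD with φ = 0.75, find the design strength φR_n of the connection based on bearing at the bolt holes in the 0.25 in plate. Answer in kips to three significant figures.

70.4 kips

Per bolt r_n = 1.2 l_c t F_u ≤ 2.4 d t F_u; upper limit = 2.4 × 0.625 × 0.25 × 65 = 24.38 kips.
Edge bolt: l_c = 1.5 − 0.6875/2 = 1.156 in → 1.2 × 1.156 × 0.25 × 65 = 22.55 → r_n = 22.55 kips.
Interior bolts: l_c = 2 − 0.6875 = 1.312 in → 1.2 × 1.312 × 0.25 × 65 = 25.59 → r_n = 24.38 kips.
R_n = 2 × 22.55 + 2 × 24.38 = 93.84 kips.
Design strength φR_n = 0.75 × 93.84 = 70.4 kips.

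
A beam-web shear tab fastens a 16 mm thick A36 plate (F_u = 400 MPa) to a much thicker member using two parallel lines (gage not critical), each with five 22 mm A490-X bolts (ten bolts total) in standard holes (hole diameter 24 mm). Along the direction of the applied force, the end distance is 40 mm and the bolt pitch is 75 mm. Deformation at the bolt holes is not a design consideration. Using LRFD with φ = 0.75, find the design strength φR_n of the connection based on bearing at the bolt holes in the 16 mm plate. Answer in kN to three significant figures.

Per bolt r_n = 1.5 l_c t F_u ≤ 3.0 d t F_u; upper limit = 3.0 × 22 × 16 × 400 / 1000 = 422.4 kN.
Edge bolt: l_c = 40 − 24/2 = 28 mm → 1.5 × 28 × 16 × 400 / 1000 = 268.8 → r_n = 268.8 kN.
Interior bolts: l_c = 75 − 24 = 51 mm → 1.5 × 51 × 16 × 400 / 1000 = 489.6 → r_n = 422.4 kN.
R_n = 2 × 268.8 + 8 × 422.4 = 3917 kN.
Design strength φR_n = 0.75 × 3917 = 2940 kN.

2940 kN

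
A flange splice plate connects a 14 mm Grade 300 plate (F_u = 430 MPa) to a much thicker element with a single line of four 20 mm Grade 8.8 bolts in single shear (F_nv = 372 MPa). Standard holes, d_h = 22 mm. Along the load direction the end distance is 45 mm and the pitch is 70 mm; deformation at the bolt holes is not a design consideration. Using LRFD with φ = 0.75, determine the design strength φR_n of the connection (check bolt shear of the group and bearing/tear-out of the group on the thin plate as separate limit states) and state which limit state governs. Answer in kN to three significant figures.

Bolt shear: A_b = π·20²/4 = 314.2 mm²; R_n = 372 × 314.2 × 4 × 1 / 1000 = 467.5 kN → 0.75 × 467.5 = 351 kN.
Bearing (1.5 l_c t F_u ≤ 3.0 d t F_u): upper limit = 3.0·20·14·430 / 1000 = 361.2 kN.
  Edge l_c = 45 − 22/2 = 34 → r_n = 307 kN; interior l_c = 70 − 22 = 48 → r_n = 361.2 kN.
  R_n,bearing = 1·307 + 3·361.2 = 1391 kN → 0.75 × 1391 = 1040 kN.
Bolt shear governs: 351 kN.

351 kN (bolt shear governs)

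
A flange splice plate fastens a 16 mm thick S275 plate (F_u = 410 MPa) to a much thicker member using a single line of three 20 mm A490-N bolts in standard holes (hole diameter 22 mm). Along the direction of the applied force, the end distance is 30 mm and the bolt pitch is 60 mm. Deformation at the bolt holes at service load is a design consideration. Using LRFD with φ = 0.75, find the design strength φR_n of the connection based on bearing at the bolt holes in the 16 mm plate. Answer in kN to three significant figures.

Per bolt r_n = 1.2 l_c t F_u ≤ 2.4 d t F_u; upper limit = 2.4 × 20 × 16 × 410 / 1000 = 314.9 kN.
Edge bolt: l_c = 30 − 22/2 = 19 mm → 1.2 × 19 × 16 × 410 / 1000 = 149.6 → r_n = 149.6 kN.
Interior bolts: l_c = 60 − 22 = 38 mm → 1.2 × 38 × 16 × 410 / 1000 = 299.1 → r_n = 299.1 kN.
R_n = 1 × 149.6 + 2 × 299.1 = 747.8 kN.
Design strength φR_n = 0.75 × 747.8 = 561 kN.

561 kN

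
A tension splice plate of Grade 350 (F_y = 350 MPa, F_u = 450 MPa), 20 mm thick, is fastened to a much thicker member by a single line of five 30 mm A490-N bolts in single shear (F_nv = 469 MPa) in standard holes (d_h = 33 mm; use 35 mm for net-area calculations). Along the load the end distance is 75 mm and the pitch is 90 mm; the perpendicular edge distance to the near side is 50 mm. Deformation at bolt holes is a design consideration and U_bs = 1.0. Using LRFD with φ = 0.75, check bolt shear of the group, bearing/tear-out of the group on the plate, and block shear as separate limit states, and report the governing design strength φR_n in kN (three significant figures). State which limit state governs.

Bolt shear: A_b = π·30²/4 = 706.9 mm²; R_n = 469 × 706.9 × 5 × 1 / 1000 = 1658 kN → 0.75 × 1658 = 1240 kN.
Bearing: edge l_c = 58.5, r_n = 631.8 kN; interior l_c = 57, r_n = 615.6 kN; R_n = 631.8 + 4·615.6 = 3094 kN → 2320 kN.
Block shear: A_gv = 8700, A_nv = 5550, A_nt = 650 mm²; R_n = min(0.6F_uA_nv, 0.6F_yA_gv) + U_bs·F_u·A_nt = 1791 kN → 1340 kN.
Bolt shear governs: 1240 kN.

1240 kN (bolt shear governs)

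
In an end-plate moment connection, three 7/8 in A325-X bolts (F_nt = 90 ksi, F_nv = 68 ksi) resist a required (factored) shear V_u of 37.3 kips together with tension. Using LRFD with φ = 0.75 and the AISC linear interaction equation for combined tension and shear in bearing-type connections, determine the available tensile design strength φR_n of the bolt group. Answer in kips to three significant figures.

A_b = π·0.875²/4 = 0.6013 in²; f_rv = 37.3 / (3 × 0.6013) = 20.68 ksi.
F'_nt = 1.3 F_nt − (F_nt / φF_nv) f_rv = 1.3·90 − (90/(0.75·68))·20.68 = 80.51 ksi, capped at F_nt → F'_nt = 80.51 ksi.
R_n = F'_nt · A_b · n = 80.51 × 0.6013 × 3 = 145.2 kips.
Design strength φR_n = 0.75 × 145.2 = 109 kips.

109 kips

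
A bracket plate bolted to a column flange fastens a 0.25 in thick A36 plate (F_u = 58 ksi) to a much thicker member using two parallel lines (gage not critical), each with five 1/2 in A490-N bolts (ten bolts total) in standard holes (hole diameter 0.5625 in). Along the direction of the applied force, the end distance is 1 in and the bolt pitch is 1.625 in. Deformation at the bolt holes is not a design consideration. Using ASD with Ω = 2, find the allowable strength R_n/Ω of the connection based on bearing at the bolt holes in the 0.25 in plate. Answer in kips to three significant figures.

Per bolt r_n = 1.5 l_c t F_u ≤ 3.0 d t F_u; upper limit = 3.0 × 0.5 × 0.25 × 58 = 21.75 kips.
Edge bolt: l_c = 1 − 0.5625/2 = 0.7188 in → 1.5 × 0.7188 × 0.25 × 58 = 15.63 → r_n = 15.63 kips.
Interior bolts: l_c = 1.625 − 0.5625 = 1.062 in → 1.5 × 1.062 × 0.25 × 58 = 23.11 → r_n = 21.75 kips.
R_n = 2 × 15.63 + 8 × 21.75 = 205.3 kips.
Allowable strength R_n/Ω = 205.3 / 2 = 103 kips.

103 kips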